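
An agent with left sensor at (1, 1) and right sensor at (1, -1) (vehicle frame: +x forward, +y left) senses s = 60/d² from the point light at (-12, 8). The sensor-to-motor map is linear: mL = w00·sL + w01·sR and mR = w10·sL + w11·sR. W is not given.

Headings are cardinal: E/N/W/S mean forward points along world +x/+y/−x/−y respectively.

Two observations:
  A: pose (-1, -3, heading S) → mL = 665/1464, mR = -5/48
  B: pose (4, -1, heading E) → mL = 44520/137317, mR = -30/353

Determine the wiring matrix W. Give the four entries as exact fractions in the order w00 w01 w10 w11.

obs A: pose=(-1,-3,S) → sL=5/24, sR=15/61, mL=665/1464, mR=-5/48
obs B: pose=(4,-1,E) → sL=60/353, sR=60/389, mL=44520/137317, mR=-30/353
sensor matrix S = [[5/24, 15/61], [60/353, 60/389]]; det S = -161875/16752674
solve [mL_A; mL_B] = S·[w00; w01] and [mR_A; mR_B] = S·[w10; w11]:
  w00 = 1, w01 = 1, w10 = -1/2, w11 = 0

1 1 -1/2 0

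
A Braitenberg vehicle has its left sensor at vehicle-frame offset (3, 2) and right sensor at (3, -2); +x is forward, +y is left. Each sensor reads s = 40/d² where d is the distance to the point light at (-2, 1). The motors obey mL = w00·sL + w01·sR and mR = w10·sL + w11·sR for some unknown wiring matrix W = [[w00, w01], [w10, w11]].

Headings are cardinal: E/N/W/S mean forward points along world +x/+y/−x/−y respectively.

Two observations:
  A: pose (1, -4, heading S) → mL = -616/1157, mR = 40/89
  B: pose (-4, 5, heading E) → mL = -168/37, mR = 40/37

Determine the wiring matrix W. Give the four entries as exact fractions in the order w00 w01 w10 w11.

-1/2 -1/2 1 0

obs A: pose=(1,-4,S) → sL=40/89, sR=8/13, mL=-616/1157, mR=40/89
obs B: pose=(-4,5,E) → sL=40/37, sR=8, mL=-168/37, mR=40/37
sensor matrix S = [[40/89, 8/13], [40/37, 8]]; det S = 125440/42809
solve [mL_A; mL_B] = S·[w00; w01] and [mR_A; mR_B] = S·[w10; w11]:
  w00 = -1/2, w01 = -1/2, w10 = 1, w11 = 0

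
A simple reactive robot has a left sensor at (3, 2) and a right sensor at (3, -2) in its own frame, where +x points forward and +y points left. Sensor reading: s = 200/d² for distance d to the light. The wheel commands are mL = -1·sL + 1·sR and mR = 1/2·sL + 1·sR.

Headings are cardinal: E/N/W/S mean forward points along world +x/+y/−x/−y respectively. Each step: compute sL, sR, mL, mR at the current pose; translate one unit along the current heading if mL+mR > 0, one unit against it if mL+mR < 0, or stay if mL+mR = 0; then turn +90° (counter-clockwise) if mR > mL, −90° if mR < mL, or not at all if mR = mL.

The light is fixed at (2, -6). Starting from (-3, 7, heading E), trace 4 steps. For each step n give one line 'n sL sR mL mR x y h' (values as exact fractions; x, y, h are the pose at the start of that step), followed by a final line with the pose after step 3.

n=0: pose=(-3,7,E); sL=200/229, sR=8/5; mL=832/1145, mR=2332/1145; mL+mR=3164/1145 → advance +1; mR−mL=300/229 → turn +1·90°
n=1: pose=(-2,7,N); sL=50/73, sR=10/13; mL=80/949, mR=1055/949; mL+mR=1135/949 → advance +1; mR−mL=75/73 → turn +1·90°
n=2: pose=(-2,8,W); sL=200/193, sR=40/61; mL=-4480/11773, mR=13820/11773; mL+mR=9340/11773 → advance +1; mR−mL=300/193 → turn +1·90°
n=3: pose=(-3,8,S); sL=20/13, sR=20/17; mL=-80/221, mR=430/221; mL+mR=350/221 → advance +1; mR−mL=30/13 → turn +1·90°

0 200/229 8/5 832/1145 2332/1145 -3 7 E
1 50/73 10/13 80/949 1055/949 -2 7 N
2 200/193 40/61 -4480/11773 13820/11773 -2 8 W
3 20/13 20/17 -80/221 430/221 -3 8 S
final -3 7 E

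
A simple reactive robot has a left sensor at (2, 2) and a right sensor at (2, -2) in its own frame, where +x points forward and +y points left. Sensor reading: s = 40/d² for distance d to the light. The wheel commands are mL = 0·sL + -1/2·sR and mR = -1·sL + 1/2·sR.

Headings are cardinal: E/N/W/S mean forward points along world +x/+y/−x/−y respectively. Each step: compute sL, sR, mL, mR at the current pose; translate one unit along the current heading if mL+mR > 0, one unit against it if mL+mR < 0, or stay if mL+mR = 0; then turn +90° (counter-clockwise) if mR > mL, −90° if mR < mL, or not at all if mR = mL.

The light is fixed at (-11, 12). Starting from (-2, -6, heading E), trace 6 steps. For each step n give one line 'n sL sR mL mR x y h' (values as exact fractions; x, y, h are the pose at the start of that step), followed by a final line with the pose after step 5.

0 40/377 40/521 -20/521 -13300/196417 -2 -6 E
1 2/25 10/109 -5/109 -93/2725 -3 -6 S
2 8/65 40/461 -20/461 -2388/29965 -3 -5 E
3 20/221 20/193 -10/193 -1650/42653 -4 -5 S
4 40/277 8/81 -4/81 -2132/22437 -4 -4 E
5 10/97 2/17 -1/17 -73/1649 -5 -4 S
final -5 -3 E

n=0: pose=(-2,-6,E); sL=40/377, sR=40/521; mL=-20/521, mR=-13300/196417; mL+mR=-40/377 → advance -1; mR−mL=-5760/196417 → turn -1·90°
n=1: pose=(-3,-6,S); sL=2/25, sR=10/109; mL=-5/109, mR=-93/2725; mL+mR=-2/25 → advance -1; mR−mL=32/2725 → turn +1·90°
n=2: pose=(-3,-5,E); sL=8/65, sR=40/461; mL=-20/461, mR=-2388/29965; mL+mR=-8/65 → advance -1; mR−mL=-1088/29965 → turn -1·90°
n=3: pose=(-4,-5,S); sL=20/221, sR=20/193; mL=-10/193, mR=-1650/42653; mL+mR=-20/221 → advance -1; mR−mL=560/42653 → turn +1·90°
n=4: pose=(-4,-4,E); sL=40/277, sR=8/81; mL=-4/81, mR=-2132/22437; mL+mR=-40/277 → advance -1; mR−mL=-1024/22437 → turn -1·90°
n=5: pose=(-5,-4,S); sL=10/97, sR=2/17; mL=-1/17, mR=-73/1649; mL+mR=-10/97 → advance -1; mR−mL=24/1649 → turn +1·90°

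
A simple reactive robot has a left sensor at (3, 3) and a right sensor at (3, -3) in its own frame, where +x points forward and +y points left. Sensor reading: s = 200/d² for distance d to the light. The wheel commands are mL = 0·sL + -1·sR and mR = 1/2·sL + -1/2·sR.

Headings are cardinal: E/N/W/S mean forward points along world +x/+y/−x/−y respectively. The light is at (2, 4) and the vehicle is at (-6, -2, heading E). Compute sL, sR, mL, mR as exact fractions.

left sensor world pos  = (-3, 1); dL² = 34
right sensor world pos = (-3, -5); dR² = 106
sL = 200/34 = 100/17
sR = 200/106 = 100/53
mL = 0·sL + -1·sR = -100/53
mR = 1/2·sL + -1/2·sR = 1800/901

100/17 100/53 -100/53 1800/901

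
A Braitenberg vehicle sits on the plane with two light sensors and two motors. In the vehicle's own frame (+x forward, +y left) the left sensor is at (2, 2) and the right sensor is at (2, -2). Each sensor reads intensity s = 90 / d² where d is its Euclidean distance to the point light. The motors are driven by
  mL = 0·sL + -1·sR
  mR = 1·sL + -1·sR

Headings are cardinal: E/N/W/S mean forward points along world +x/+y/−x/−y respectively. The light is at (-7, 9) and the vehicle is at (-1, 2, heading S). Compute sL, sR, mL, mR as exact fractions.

18/29 90/97 -90/97 -864/2813

left sensor world pos  = (1, 0); dL² = 145
right sensor world pos = (-3, 0); dR² = 97
sL = 90/145 = 18/29
sR = 90/97 = 90/97
mL = 0·sL + -1·sR = -90/97
mR = 1·sL + -1·sR = -864/2813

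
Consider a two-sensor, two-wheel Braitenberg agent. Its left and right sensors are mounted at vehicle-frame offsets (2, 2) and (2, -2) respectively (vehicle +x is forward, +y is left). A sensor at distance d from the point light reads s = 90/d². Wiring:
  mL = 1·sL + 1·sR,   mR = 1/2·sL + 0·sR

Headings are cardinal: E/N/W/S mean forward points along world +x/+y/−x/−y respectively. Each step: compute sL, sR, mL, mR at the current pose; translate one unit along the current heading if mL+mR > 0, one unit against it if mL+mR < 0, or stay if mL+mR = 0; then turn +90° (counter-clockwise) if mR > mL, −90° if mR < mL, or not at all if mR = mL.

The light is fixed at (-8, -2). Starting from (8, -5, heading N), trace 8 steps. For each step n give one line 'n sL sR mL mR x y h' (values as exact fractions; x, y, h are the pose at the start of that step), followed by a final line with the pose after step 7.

n=0: pose=(8,-5,N); sL=90/197, sR=18/65; mL=9396/12805, mR=45/197; mL+mR=12321/12805 → advance +1; mR−mL=-6471/12805 → turn -1·90°
n=1: pose=(8,-4,E); sL=5/18, sR=9/34; mL=83/153, mR=5/36; mL+mR=139/204 → advance +1; mR−mL=-247/612 → turn -1·90°
n=2: pose=(9,-4,S); sL=90/377, sR=90/241; mL=55620/90857, mR=45/377; mL+mR=66465/90857 → advance +1; mR−mL=-44775/90857 → turn -1·90°
n=3: pose=(9,-5,W); sL=9/25, sR=45/113; mL=2142/2825, mR=9/50; mL+mR=5301/5650 → advance +1; mR−mL=-3267/5650 → turn -1·90°
n=4: pose=(8,-5,N); sL=90/197, sR=18/65; mL=9396/12805, mR=45/197; mL+mR=12321/12805 → advance +1; mR−mL=-6471/12805 → turn -1·90°
n=5: pose=(8,-4,E); sL=5/18, sR=9/34; mL=83/153, mR=5/36; mL+mR=139/204 → advance +1; mR−mL=-247/612 → turn -1·90°
n=6: pose=(9,-4,S); sL=90/377, sR=90/241; mL=55620/90857, mR=45/377; mL+mR=66465/90857 → advance +1; mR−mL=-44775/90857 → turn -1·90°
n=7: pose=(9,-5,W); sL=9/25, sR=45/113; mL=2142/2825, mR=9/50; mL+mR=5301/5650 → advance +1; mR−mL=-3267/5650 → turn -1·90°

0 90/197 18/65 9396/12805 45/197 8 -5 N
1 5/18 9/34 83/153 5/36 8 -4 E
2 90/377 90/241 55620/90857 45/377 9 -4 S
3 9/25 45/113 2142/2825 9/50 9 -5 W
4 90/197 18/65 9396/12805 45/197 8 -5 N
5 5/18 9/34 83/153 5/36 8 -4 E
6 90/377 90/241 55620/90857 45/377 9 -4 S
7 9/25 45/113 2142/2825 9/50 9 -5 W
final 8 -5 N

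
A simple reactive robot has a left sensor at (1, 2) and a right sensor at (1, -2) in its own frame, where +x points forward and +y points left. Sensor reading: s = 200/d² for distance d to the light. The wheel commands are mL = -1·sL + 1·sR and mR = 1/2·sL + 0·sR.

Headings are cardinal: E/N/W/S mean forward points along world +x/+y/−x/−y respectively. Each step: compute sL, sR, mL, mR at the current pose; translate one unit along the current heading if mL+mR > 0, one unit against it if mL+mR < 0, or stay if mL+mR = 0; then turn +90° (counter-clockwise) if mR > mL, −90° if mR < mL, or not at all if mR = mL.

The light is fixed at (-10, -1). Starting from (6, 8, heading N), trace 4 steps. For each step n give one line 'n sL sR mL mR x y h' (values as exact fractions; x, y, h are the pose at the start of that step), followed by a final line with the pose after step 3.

n=0: pose=(6,8,N); sL=25/37, sR=25/53; mL=-400/1961, mR=25/74; mL+mR=525/3922 → advance +1; mR−mL=2125/3922 → turn +1·90°
n=1: pose=(6,9,W); sL=200/289, sR=200/369; mL=-16000/106641, mR=100/289; mL+mR=20900/106641 → advance +1; mR−mL=52900/106641 → turn +1·90°
n=2: pose=(5,9,S); sL=20/37, sR=4/5; mL=48/185, mR=10/37; mL+mR=98/185 → advance +1; mR−mL=2/185 → turn +1·90°
n=3: pose=(5,8,E); sL=200/377, sR=40/61; mL=2880/22997, mR=100/377; mL+mR=8980/22997 → advance +1; mR−mL=3220/22997 → turn +1·90°

0 25/37 25/53 -400/1961 25/74 6 8 N
1 200/289 200/369 -16000/106641 100/289 6 9 W
2 20/37 4/5 48/185 10/37 5 9 S
3 200/377 40/61 2880/22997 100/377 5 8 E
final 6 8 N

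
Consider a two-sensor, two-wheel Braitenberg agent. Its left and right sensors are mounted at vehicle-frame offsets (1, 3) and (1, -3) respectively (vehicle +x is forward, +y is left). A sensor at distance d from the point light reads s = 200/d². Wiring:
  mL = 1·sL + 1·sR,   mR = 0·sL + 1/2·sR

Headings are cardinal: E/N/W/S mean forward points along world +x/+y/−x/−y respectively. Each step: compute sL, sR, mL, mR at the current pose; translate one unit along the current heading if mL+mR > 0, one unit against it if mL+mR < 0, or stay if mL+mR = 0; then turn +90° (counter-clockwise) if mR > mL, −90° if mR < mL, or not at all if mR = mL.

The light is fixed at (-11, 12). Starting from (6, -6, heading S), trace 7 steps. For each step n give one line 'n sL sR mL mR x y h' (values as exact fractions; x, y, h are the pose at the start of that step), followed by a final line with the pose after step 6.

0 200/761 200/557 263600/423877 100/557 6 -6 S
1 10/37 25/64 1565/2368 25/128 6 -7 W
2 200/493 40/137 47120/67541 20/137 5 -7 N
3 100/257 20/73 12440/18761 10/73 5 -6 E
4 200/761 200/557 263600/423877 100/557 6 -6 S
5 10/37 25/64 1565/2368 25/128 6 -7 W
6 200/493 40/137 47120/67541 20/137 5 -7 N
final 5 -6 E

n=0: pose=(6,-6,S); sL=200/761, sR=200/557; mL=263600/423877, mR=100/557; mL+mR=339700/423877 → advance +1; mR−mL=-187500/423877 → turn -1·90°
n=1: pose=(6,-7,W); sL=10/37, sR=25/64; mL=1565/2368, mR=25/128; mL+mR=4055/4736 → advance +1; mR−mL=-2205/4736 → turn -1·90°
n=2: pose=(5,-7,N); sL=200/493, sR=40/137; mL=47120/67541, mR=20/137; mL+mR=56980/67541 → advance +1; mR−mL=-37260/67541 → turn -1·90°
n=3: pose=(5,-6,E); sL=100/257, sR=20/73; mL=12440/18761, mR=10/73; mL+mR=15010/18761 → advance +1; mR−mL=-9870/18761 → turn -1·90°
n=4: pose=(6,-6,S); sL=200/761, sR=200/557; mL=263600/423877, mR=100/557; mL+mR=339700/423877 → advance +1; mR−mL=-187500/423877 → turn -1·90°
n=5: pose=(6,-7,W); sL=10/37, sR=25/64; mL=1565/2368, mR=25/128; mL+mR=4055/4736 → advance +1; mR−mL=-2205/4736 → turn -1·90°
n=6: pose=(5,-7,N); sL=200/493, sR=40/137; mL=47120/67541, mR=20/137; mL+mR=56980/67541 → advance +1; mR−mL=-37260/67541 → turn -1·90°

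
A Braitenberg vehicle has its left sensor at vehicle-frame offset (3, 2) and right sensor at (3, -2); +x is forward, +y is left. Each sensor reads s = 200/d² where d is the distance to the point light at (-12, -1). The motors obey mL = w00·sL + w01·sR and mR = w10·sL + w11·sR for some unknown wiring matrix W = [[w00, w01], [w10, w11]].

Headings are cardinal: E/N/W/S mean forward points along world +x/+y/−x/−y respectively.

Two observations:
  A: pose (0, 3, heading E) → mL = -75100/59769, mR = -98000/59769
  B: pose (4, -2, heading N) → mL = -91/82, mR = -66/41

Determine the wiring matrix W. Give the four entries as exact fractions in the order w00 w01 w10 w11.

-1/2 -1 -1 -1

obs A: pose=(0,3,E) → sL=200/261, sR=200/229, mL=-75100/59769, mR=-98000/59769
obs B: pose=(4,-2,N) → sL=1, sR=25/41, mL=-91/82, mR=-66/41
sensor matrix S = [[200/261, 200/229], [1, 25/41]]; det S = -995200/2450529
solve [mL_A; mL_B] = S·[w00; w01] and [mR_A; mR_B] = S·[w10; w11]:
  w00 = -1/2, w01 = -1, w10 = -1, w11 = -1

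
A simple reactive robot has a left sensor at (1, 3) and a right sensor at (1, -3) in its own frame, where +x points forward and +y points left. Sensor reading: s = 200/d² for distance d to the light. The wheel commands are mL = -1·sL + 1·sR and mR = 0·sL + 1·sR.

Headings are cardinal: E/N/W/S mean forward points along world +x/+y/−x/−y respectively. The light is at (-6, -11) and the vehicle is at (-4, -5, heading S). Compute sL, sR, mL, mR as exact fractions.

left sensor world pos  = (-1, -6); dL² = 50
right sensor world pos = (-7, -6); dR² = 26
sL = 200/50 = 4
sR = 200/26 = 100/13
mL = -1·sL + 1·sR = 48/13
mR = 0·sL + 1·sR = 100/13

4 100/13 48/13 100/13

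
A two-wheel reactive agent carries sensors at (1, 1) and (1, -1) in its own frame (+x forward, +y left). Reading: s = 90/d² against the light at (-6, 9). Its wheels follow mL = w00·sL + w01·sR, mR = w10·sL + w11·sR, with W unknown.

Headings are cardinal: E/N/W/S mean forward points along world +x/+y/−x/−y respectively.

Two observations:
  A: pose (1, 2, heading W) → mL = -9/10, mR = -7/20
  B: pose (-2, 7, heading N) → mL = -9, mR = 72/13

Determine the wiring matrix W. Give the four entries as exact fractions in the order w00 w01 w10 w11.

-1 0 1 -1

obs A: pose=(1,2,W) → sL=9/10, sR=5/4, mL=-9/10, mR=-7/20
obs B: pose=(-2,7,N) → sL=9, sR=45/13, mL=-9, mR=72/13
sensor matrix S = [[9/10, 5/4], [9, 45/13]]; det S = -423/52
solve [mL_A; mL_B] = S·[w00; w01] and [mR_A; mR_B] = S·[w10; w11]:
  w00 = -1, w01 = 0, w10 = 1, w11 = -1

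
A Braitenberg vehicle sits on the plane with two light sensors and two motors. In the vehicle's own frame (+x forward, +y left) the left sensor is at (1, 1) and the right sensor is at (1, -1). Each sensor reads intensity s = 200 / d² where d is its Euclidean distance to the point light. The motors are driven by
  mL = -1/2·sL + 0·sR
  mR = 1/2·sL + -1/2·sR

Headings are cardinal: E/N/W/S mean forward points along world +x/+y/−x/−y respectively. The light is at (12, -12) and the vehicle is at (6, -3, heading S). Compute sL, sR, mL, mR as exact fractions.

200/89 200/113 -100/89 2400/10057

left sensor world pos  = (7, -4); dL² = 89
right sensor world pos = (5, -4); dR² = 113
sL = 200/89 = 200/89
sR = 200/113 = 200/113
mL = -1/2·sL + 0·sR = -100/89
mR = 1/2·sL + -1/2·sR = 2400/10057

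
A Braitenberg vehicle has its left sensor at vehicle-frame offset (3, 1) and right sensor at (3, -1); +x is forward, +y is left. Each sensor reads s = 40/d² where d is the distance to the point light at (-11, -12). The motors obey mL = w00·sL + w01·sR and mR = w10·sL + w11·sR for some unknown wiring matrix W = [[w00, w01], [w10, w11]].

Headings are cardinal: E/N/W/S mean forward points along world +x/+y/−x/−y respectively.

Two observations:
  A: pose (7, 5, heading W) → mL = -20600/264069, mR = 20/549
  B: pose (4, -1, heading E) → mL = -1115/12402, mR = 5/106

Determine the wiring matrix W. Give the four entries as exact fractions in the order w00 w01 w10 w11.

-1/2 -1/2 0 1/2

obs A: pose=(7,5,W) → sL=40/481, sR=40/549, mL=-20600/264069, mR=20/549
obs B: pose=(4,-1,E) → sL=10/117, sR=5/53, mL=-1115/12402, mR=5/106
sensor matrix S = [[40/481, 40/549], [10/117, 5/53]]; det S = 203800/125960913
solve [mL_A; mL_B] = S·[w00; w01] and [mR_A; mR_B] = S·[w10; w11]:
  w00 = -1/2, w01 = -1/2, w10 = 0, w11 = 1/2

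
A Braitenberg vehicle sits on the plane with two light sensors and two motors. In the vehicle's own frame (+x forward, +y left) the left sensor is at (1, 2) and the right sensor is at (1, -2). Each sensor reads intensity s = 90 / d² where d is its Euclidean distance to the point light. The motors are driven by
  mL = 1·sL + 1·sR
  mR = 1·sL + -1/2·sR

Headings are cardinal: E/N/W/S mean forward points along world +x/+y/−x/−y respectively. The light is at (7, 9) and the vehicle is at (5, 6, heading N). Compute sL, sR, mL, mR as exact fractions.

9/2 45/2 27 -27/4

left sensor world pos  = (3, 7); dL² = 20
right sensor world pos = (7, 7); dR² = 4
sL = 90/20 = 9/2
sR = 90/4 = 45/2
mL = 1·sL + 1·sR = 27
mR = 1·sL + -1/2·sR = -27/4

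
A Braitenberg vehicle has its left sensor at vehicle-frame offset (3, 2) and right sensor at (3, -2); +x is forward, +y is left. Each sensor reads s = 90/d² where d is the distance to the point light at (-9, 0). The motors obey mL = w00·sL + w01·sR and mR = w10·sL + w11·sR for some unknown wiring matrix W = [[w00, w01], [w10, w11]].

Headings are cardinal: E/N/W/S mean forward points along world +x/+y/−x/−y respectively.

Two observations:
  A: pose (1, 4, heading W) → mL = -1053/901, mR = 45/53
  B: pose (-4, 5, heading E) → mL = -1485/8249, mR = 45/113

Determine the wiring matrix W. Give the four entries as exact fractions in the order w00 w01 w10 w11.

obs A: pose=(1,4,W) → sL=90/53, sR=18/17, mL=-1053/901, mR=45/53
obs B: pose=(-4,5,E) → sL=90/113, sR=90/73, mL=-1485/8249, mR=45/113
sensor matrix S = [[90/53, 18/17], [90/113, 90/73]]; det S = 9292320/7432349
solve [mL_A; mL_B] = S·[w00; w01] and [mR_A; mR_B] = S·[w10; w11]:
  w00 = -1, w01 = 1/2, w10 = 1/2, w11 = 0

-1 1/2 1/2 0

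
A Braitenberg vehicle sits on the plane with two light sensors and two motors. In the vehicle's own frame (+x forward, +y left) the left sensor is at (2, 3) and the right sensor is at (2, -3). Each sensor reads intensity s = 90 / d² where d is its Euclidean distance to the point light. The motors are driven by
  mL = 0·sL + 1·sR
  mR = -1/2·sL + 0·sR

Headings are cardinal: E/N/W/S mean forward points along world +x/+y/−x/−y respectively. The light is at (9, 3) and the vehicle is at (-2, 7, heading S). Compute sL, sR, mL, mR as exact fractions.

45/34 9/20 9/20 -45/68

left sensor world pos  = (1, 5); dL² = 68
right sensor world pos = (-5, 5); dR² = 200
sL = 90/68 = 45/34
sR = 90/200 = 9/20
mL = 0·sL + 1·sR = 9/20
mR = -1/2·sL + 0·sR = -45/68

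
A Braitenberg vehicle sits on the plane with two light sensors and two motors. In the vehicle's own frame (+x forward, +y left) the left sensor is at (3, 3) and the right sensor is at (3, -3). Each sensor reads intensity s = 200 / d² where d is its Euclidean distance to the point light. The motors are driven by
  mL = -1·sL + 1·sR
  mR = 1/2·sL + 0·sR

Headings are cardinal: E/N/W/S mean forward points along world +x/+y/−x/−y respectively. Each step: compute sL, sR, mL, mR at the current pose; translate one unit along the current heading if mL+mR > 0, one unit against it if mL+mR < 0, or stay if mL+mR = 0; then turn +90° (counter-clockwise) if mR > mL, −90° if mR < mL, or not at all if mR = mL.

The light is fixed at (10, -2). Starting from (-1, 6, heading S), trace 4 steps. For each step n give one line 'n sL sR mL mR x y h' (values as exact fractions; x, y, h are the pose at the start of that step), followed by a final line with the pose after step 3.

0 200/89 200/221 -26400/19669 100/89 -1 6 S
1 25/26 2 27/26 25/52 -1 7 E
2 40/17 40/41 -960/697 20/17 0 7 S
3 100/109 100/49 6000/5341 50/109 0 8 E
final 1 8 S

n=0: pose=(-1,6,S); sL=200/89, sR=200/221; mL=-26400/19669, mR=100/89; mL+mR=-4300/19669 → advance -1; mR−mL=48500/19669 → turn +1·90°
n=1: pose=(-1,7,E); sL=25/26, sR=2; mL=27/26, mR=25/52; mL+mR=79/52 → advance +1; mR−mL=-29/52 → turn -1·90°
n=2: pose=(0,7,S); sL=40/17, sR=40/41; mL=-960/697, mR=20/17; mL+mR=-140/697 → advance -1; mR−mL=1780/697 → turn +1·90°
n=3: pose=(0,8,E); sL=100/109, sR=100/49; mL=6000/5341, mR=50/109; mL+mR=8450/5341 → advance +1; mR−mL=-3550/5341 → turn -1·90°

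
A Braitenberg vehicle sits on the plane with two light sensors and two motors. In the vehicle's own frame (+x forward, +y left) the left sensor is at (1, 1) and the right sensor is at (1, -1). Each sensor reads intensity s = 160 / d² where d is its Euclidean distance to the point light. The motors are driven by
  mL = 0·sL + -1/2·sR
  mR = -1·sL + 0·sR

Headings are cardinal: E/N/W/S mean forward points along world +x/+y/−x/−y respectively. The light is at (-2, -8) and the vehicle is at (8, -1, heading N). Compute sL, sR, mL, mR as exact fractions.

left sensor world pos  = (7, 0); dL² = 145
right sensor world pos = (9, 0); dR² = 185
sL = 160/145 = 32/29
sR = 160/185 = 32/37
mL = 0·sL + -1/2·sR = -16/37
mR = -1·sL + 0·sR = -32/29

32/29 32/37 -16/37 -32/29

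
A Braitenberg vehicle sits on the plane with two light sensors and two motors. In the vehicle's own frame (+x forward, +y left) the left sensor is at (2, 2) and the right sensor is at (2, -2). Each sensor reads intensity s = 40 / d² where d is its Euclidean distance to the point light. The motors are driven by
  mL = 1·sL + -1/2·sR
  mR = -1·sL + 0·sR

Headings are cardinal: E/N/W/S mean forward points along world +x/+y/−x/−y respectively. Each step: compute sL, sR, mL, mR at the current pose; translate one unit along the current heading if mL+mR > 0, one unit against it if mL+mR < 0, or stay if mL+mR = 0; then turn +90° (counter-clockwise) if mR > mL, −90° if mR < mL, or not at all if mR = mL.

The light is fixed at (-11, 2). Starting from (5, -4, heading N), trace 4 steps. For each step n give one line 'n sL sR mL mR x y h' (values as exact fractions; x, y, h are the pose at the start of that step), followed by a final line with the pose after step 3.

0 10/53 2/17 117/901 -10/53 5 -4 N
1 40/349 8/81 1844/28269 -40/349 5 -5 E
2 4/37 4/25 26/925 -4/37 4 -5 S
3 40/233 8/37 548/8621 -40/233 4 -4 W
final 5 -4 N

n=0: pose=(5,-4,N); sL=10/53, sR=2/17; mL=117/901, mR=-10/53; mL+mR=-1/17 → advance -1; mR−mL=-287/901 → turn -1·90°
n=1: pose=(5,-5,E); sL=40/349, sR=8/81; mL=1844/28269, mR=-40/349; mL+mR=-4/81 → advance -1; mR−mL=-5084/28269 → turn -1·90°
n=2: pose=(4,-5,S); sL=4/37, sR=4/25; mL=26/925, mR=-4/37; mL+mR=-2/25 → advance -1; mR−mL=-126/925 → turn -1·90°
n=3: pose=(4,-4,W); sL=40/233, sR=8/37; mL=548/8621, mR=-40/233; mL+mR=-4/37 → advance -1; mR−mL=-2028/8621 → turn -1·90°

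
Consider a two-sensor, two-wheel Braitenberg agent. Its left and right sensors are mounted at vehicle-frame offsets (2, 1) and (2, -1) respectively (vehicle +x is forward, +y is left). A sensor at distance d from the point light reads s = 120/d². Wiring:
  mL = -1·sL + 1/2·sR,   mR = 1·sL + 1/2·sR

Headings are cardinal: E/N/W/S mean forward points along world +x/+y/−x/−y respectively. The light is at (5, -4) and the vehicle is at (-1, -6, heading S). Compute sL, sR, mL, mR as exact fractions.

left sensor world pos  = (0, -8); dL² = 41
right sensor world pos = (-2, -8); dR² = 65
sL = 120/41 = 120/41
sR = 120/65 = 24/13
mL = -1·sL + 1/2·sR = -1068/533
mR = 1·sL + 1/2·sR = 2052/533

120/41 24/13 -1068/533 2052/533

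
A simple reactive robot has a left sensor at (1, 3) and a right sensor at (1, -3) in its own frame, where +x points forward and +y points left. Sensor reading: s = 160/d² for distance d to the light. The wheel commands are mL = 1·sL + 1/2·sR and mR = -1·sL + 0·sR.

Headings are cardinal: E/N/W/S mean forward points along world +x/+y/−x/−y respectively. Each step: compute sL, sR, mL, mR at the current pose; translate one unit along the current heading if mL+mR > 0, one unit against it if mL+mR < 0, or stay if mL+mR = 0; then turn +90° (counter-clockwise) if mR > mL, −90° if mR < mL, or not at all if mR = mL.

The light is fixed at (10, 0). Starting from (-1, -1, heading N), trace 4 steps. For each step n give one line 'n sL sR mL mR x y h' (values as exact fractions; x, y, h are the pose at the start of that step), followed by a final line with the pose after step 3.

n=0: pose=(-1,-1,N); sL=40/49, sR=5/2; mL=405/196, mR=-40/49; mL+mR=5/4 → advance +1; mR−mL=-565/196 → turn -1·90°
n=1: pose=(-1,0,E); sL=160/109, sR=160/109; mL=240/109, mR=-160/109; mL+mR=80/109 → advance +1; mR−mL=-400/109 → turn -1·90°
n=2: pose=(0,0,S); sL=16/5, sR=16/17; mL=312/85, mR=-16/5; mL+mR=8/17 → advance +1; mR−mL=-584/85 → turn -1·90°
n=3: pose=(0,-1,W); sL=160/137, sR=32/25; mL=6192/3425, mR=-160/137; mL+mR=16/25 → advance +1; mR−mL=-10192/3425 → turn -1·90°

0 40/49 5/2 405/196 -40/49 -1 -1 N
1 160/109 160/109 240/109 -160/109 -1 0 E
2 16/5 16/17 312/85 -16/5 0 0 S
3 160/137 32/25 6192/3425 -160/137 0 -1 W
final -1 -1 N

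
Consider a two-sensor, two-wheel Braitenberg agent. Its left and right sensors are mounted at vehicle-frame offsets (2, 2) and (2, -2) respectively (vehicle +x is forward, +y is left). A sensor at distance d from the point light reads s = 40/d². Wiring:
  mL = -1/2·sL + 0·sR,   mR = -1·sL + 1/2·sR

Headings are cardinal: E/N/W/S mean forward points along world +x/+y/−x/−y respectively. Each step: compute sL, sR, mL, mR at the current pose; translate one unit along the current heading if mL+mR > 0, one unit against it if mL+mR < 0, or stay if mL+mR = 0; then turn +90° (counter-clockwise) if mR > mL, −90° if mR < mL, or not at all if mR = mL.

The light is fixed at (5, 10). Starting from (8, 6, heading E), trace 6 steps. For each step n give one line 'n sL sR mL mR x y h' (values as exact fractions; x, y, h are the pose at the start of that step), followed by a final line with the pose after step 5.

n=0: pose=(8,6,E); sL=40/29, sR=40/61; mL=-20/29, mR=-1860/1769; mL+mR=-3080/1769 → advance -1; mR−mL=-640/1769 → turn -1·90°
n=1: pose=(7,6,S); sL=10/13, sR=10/9; mL=-5/13, mR=-25/117; mL+mR=-70/117 → advance -1; mR−mL=20/117 → turn +1·90°
n=2: pose=(7,7,E); sL=40/17, sR=40/41; mL=-20/17, mR=-1300/697; mL+mR=-2120/697 → advance -1; mR−mL=-480/697 → turn -1·90°
n=3: pose=(6,7,S); sL=20/17, sR=20/13; mL=-10/17, mR=-90/221; mL+mR=-220/221 → advance -1; mR−mL=40/221 → turn +1·90°
n=4: pose=(6,8,E); sL=40/9, sR=8/5; mL=-20/9, mR=-164/45; mL+mR=-88/15 → advance -1; mR−mL=-64/45 → turn -1·90°
n=5: pose=(5,8,S); sL=2, sR=2; mL=-1, mR=-1; mL+mR=-2 → advance -1; mR−mL=0 → turn +0·90°

0 40/29 40/61 -20/29 -1860/1769 8 6 E
1 10/13 10/9 -5/13 -25/117 7 6 S
2 40/17 40/41 -20/17 -1300/697 7 7 E
3 20/17 20/13 -10/17 -90/221 6 7 S
4 40/9 8/5 -20/9 -164/45 6 8 E
5 2 2 -1 -1 5 8 S
final 5 9 S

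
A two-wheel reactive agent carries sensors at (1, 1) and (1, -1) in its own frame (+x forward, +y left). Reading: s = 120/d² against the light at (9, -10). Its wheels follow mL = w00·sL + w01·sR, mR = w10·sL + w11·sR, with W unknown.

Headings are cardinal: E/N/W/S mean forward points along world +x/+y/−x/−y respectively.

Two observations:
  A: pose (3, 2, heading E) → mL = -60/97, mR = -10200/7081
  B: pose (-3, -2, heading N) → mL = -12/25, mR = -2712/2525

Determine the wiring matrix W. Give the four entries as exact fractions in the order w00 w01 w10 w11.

-1 0 -1 -1

obs A: pose=(3,2,E) → sL=60/97, sR=60/73, mL=-60/97, mR=-10200/7081
obs B: pose=(-3,-2,N) → sL=12/25, sR=60/101, mL=-12/25, mR=-2712/2525
sensor matrix S = [[60/97, 60/73], [12/25, 60/101]]; det S = -96768/3575905
solve [mL_A; mL_B] = S·[w00; w01] and [mR_A; mR_B] = S·[w10; w11]:
  w00 = -1, w01 = 0, w10 = -1, w11 = -1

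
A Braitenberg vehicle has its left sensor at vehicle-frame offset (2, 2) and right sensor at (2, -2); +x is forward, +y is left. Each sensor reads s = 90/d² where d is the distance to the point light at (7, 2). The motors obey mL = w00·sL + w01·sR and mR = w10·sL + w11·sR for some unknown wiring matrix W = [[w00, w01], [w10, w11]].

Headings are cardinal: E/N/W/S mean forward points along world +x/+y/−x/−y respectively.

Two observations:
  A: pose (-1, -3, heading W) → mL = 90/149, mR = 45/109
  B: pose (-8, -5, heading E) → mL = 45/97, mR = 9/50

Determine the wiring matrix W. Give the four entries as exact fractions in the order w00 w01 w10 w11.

1 0 0 1/2

obs A: pose=(-1,-3,W) → sL=90/149, sR=90/109, mL=90/149, mR=45/109
obs B: pose=(-8,-5,E) → sL=45/97, sR=9/25, mL=45/97, mR=9/50
sensor matrix S = [[90/149, 90/109], [45/97, 9/25]]; det S = -1304424/7876885
solve [mL_A; mL_B] = S·[w00; w01] and [mR_A; mR_B] = S·[w10; w11]:
  w00 = 1, w01 = 0, w10 = 0, w11 = 1/2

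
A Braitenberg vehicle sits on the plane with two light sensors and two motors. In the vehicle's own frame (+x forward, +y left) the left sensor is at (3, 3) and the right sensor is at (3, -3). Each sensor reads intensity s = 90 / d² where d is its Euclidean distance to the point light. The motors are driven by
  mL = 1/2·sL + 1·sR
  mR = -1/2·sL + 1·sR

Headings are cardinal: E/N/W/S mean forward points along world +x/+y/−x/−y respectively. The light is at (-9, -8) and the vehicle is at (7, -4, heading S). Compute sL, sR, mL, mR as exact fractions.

left sensor world pos  = (10, -7); dL² = 362
right sensor world pos = (4, -7); dR² = 170
sL = 90/362 = 45/181
sR = 90/170 = 9/17
mL = 1/2·sL + 1·sR = 4023/6154
mR = -1/2·sL + 1·sR = 2493/6154

45/181 9/17 4023/6154 2493/6154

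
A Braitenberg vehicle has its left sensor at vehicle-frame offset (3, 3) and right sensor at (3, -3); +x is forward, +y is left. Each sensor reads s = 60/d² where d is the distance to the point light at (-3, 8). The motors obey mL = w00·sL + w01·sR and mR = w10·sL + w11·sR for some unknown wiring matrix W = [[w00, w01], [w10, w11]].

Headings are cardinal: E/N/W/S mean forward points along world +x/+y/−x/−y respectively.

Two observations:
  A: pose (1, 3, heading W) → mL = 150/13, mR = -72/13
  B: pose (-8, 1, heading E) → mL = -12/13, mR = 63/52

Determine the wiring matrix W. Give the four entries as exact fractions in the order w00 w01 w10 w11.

-1/2 1 1/2 -1/2

obs A: pose=(1,3,W) → sL=12/13, sR=12, mL=150/13, mR=-72/13
obs B: pose=(-8,1,E) → sL=3, sR=15/26, mL=-12/13, mR=63/52
sensor matrix S = [[12/13, 12], [3, 15/26]]; det S = -5994/169
solve [mL_A; mL_B] = S·[w00; w01] and [mR_A; mR_B] = S·[w10; w11]:
  w00 = -1/2, w01 = 1, w10 = 1/2, w11 = -1/2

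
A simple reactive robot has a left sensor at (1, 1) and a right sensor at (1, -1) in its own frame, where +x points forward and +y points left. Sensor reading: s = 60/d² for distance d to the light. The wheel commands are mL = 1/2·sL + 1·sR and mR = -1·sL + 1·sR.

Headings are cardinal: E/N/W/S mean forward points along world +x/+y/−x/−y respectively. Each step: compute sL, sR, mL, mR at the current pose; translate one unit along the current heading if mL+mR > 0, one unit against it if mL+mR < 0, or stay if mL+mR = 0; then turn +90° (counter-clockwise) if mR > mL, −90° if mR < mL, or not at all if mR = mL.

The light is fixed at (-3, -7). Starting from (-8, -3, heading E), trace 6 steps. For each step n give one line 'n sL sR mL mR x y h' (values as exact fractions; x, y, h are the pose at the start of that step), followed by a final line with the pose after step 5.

n=0: pose=(-8,-3,E); sL=60/41, sR=12/5; mL=642/205, mR=192/205; mL+mR=834/205 → advance +1; mR−mL=-90/41 → turn -1·90°
n=1: pose=(-7,-3,S); sL=10/3, sR=30/17; mL=175/51, mR=-80/51; mL+mR=95/51 → advance +1; mR−mL=-5 → turn -1·90°
n=2: pose=(-7,-4,W); sL=60/29, sR=60/41; mL=2970/1189, mR=-720/1189; mL+mR=2250/1189 → advance +1; mR−mL=-90/29 → turn -1·90°
n=3: pose=(-8,-4,N); sL=15/13, sR=15/8; mL=255/104, mR=75/104; mL+mR=165/52 → advance +1; mR−mL=-45/26 → turn -1·90°
n=4: pose=(-8,-3,E); sL=60/41, sR=12/5; mL=642/205, mR=192/205; mL+mR=834/205 → advance +1; mR−mL=-90/41 → turn -1·90°
n=5: pose=(-7,-3,S); sL=10/3, sR=30/17; mL=175/51, mR=-80/51; mL+mR=95/51 → advance +1; mR−mL=-5 → turn -1·90°

0 60/41 12/5 642/205 192/205 -8 -3 E
1 10/3 30/17 175/51 -80/51 -7 -3 S
2 60/29 60/41 2970/1189 -720/1189 -7 -4 W
3 15/13 15/8 255/104 75/104 -8 -4 N
4 60/41 12/5 642/205 192/205 -8 -3 E
5 10/3 30/17 175/51 -80/51 -7 -3 S
final -7 -4 W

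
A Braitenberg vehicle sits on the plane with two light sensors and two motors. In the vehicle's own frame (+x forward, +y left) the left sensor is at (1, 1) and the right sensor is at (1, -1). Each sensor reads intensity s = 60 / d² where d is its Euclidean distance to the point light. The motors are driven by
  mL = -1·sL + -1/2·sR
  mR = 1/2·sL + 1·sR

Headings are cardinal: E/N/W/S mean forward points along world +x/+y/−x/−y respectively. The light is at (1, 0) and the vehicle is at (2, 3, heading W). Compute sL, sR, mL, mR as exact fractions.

left sensor world pos  = (1, 2); dL² = 4
right sensor world pos = (1, 4); dR² = 16
sL = 60/4 = 15
sR = 60/16 = 15/4
mL = -1·sL + -1/2·sR = -135/8
mR = 1/2·sL + 1·sR = 45/4

15 15/4 -135/8 45/4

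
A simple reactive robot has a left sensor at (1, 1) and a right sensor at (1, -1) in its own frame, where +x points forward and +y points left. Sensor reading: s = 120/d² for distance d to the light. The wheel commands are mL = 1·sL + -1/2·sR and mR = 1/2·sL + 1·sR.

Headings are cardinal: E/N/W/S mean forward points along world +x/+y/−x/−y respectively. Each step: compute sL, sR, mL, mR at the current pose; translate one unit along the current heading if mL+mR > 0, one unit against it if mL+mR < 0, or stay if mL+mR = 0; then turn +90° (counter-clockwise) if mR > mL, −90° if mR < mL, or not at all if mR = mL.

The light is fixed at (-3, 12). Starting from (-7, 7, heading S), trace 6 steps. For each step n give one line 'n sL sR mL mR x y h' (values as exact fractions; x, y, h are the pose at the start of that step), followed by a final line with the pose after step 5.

n=0: pose=(-7,7,S); sL=8/3, sR=120/61; mL=308/183, mR=604/183; mL+mR=304/61 → advance +1; mR−mL=296/183 → turn +1·90°
n=1: pose=(-7,6,E); sL=60/17, sR=60/29; mL=1230/493, mR=1890/493; mL+mR=3120/493 → advance +1; mR−mL=660/493 → turn +1·90°
n=2: pose=(-6,6,N); sL=120/41, sR=120/29; mL=1020/1189, mR=6660/1189; mL+mR=7680/1189 → advance +1; mR−mL=5640/1189 → turn +1·90°
n=3: pose=(-6,7,W); sL=30/13, sR=15/4; mL=45/104, mR=255/52; mL+mR=555/104 → advance +1; mR−mL=465/104 → turn +1·90°
n=4: pose=(-7,7,S); sL=8/3, sR=120/61; mL=308/183, mR=604/183; mL+mR=304/61 → advance +1; mR−mL=296/183 → turn +1·90°
n=5: pose=(-7,6,E); sL=60/17, sR=60/29; mL=1230/493, mR=1890/493; mL+mR=3120/493 → advance +1; mR−mL=660/493 → turn +1·90°

0 8/3 120/61 308/183 604/183 -7 7 S
1 60/17 60/29 1230/493 1890/493 -7 6 E
2 120/41 120/29 1020/1189 6660/1189 -6 6 N
3 30/13 15/4 45/104 255/52 -6 7 W
4 8/3 120/61 308/183 604/183 -7 7 S
5 60/17 60/29 1230/493 1890/493 -7 6 E
final -6 6 N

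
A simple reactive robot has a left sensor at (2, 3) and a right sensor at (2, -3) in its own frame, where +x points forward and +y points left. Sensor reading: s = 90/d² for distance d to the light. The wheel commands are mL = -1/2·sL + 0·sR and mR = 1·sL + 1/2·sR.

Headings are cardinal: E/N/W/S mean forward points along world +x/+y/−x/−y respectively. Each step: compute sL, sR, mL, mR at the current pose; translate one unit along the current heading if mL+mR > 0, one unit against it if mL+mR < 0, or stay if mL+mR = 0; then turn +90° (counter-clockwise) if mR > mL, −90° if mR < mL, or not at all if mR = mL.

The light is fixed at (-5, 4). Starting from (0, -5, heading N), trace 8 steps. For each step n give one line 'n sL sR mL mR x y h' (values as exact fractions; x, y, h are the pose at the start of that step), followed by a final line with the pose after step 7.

n=0: pose=(0,-5,N); sL=90/53, sR=90/113; mL=-45/53, mR=12555/5989; mL+mR=7470/5989 → advance +1; mR−mL=17640/5989 → turn +1·90°
n=1: pose=(0,-4,W); sL=9/13, sR=45/17; mL=-9/26, mR=891/442; mL+mR=369/221 → advance +1; mR−mL=522/221 → turn +1·90°
n=2: pose=(-1,-4,S); sL=90/149, sR=90/101; mL=-45/149, mR=15795/15049; mL+mR=11250/15049 → advance +1; mR−mL=20340/15049 → turn +1·90°
n=3: pose=(-1,-5,E); sL=5/4, sR=1/2; mL=-5/8, mR=3/2; mL+mR=7/8 → advance +1; mR−mL=17/8 → turn +1·90°
n=4: pose=(0,-5,N); sL=90/53, sR=90/113; mL=-45/53, mR=12555/5989; mL+mR=7470/5989 → advance +1; mR−mL=17640/5989 → turn +1·90°
n=5: pose=(0,-4,W); sL=9/13, sR=45/17; mL=-9/26, mR=891/442; mL+mR=369/221 → advance +1; mR−mL=522/221 → turn +1·90°
n=6: pose=(-1,-4,S); sL=90/149, sR=90/101; mL=-45/149, mR=15795/15049; mL+mR=11250/15049 → advance +1; mR−mL=20340/15049 → turn +1·90°
n=7: pose=(-1,-5,E); sL=5/4, sR=1/2; mL=-5/8, mR=3/2; mL+mR=7/8 → advance +1; mR−mL=17/8 → turn +1·90°

0 90/53 90/113 -45/53 12555/5989 0 -5 N
1 9/13 45/17 -9/26 891/442 0 -4 W
2 90/149 90/101 -45/149 15795/15049 -1 -4 S
3 5/4 1/2 -5/8 3/2 -1 -5 E
4 90/53 90/113 -45/53 12555/5989 0 -5 N
5 9/13 45/17 -9/26 891/442 0 -4 W
6 90/149 90/101 -45/149 15795/15049 -1 -4 S
7 5/4 1/2 -5/8 3/2 -1 -5 E
final 0 -5 N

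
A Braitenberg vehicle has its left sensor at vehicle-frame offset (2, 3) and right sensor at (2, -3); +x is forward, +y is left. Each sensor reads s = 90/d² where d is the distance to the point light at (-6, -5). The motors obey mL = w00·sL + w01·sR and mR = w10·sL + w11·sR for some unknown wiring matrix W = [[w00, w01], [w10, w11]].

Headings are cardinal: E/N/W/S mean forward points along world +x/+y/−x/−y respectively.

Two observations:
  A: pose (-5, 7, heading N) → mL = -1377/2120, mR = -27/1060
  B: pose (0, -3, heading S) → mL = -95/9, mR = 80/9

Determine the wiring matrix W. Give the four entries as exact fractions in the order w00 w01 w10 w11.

obs A: pose=(-5,7,N) → sL=9/20, sR=45/106, mL=-1377/2120, mR=-27/1060
obs B: pose=(0,-3,S) → sL=10/9, sR=10, mL=-95/9, mR=80/9
sensor matrix S = [[9/20, 45/106], [10/9, 10]]; det S = 427/106
solve [mL_A; mL_B] = S·[w00; w01] and [mR_A; mR_B] = S·[w10; w11]:
  w00 = -1/2, w01 = -1, w10 = -1, w11 = 1

-1/2 -1 -1 1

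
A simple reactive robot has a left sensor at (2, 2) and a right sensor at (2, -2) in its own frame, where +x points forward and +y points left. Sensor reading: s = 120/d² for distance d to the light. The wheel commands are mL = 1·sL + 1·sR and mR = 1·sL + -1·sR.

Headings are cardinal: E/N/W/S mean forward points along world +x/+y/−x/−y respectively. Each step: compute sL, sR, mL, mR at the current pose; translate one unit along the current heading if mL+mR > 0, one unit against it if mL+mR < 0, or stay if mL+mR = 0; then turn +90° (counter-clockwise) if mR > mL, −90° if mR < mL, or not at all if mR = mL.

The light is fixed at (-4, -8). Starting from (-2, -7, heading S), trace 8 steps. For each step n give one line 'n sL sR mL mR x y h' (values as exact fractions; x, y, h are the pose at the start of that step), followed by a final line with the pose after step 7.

n=0: pose=(-2,-7,S); sL=120/17, sR=120; mL=2160/17, mR=-1920/17; mL+mR=240/17 → advance +1; mR−mL=-240 → turn -1·90°
n=1: pose=(-2,-8,W); sL=30, sR=30; mL=60, mR=0; mL+mR=60 → advance +1; mR−mL=-60 → turn -1·90°
n=2: pose=(-3,-8,N); sL=24, sR=120/13; mL=432/13, mR=192/13; mL+mR=48 → advance +1; mR−mL=-240/13 → turn -1·90°
n=3: pose=(-3,-7,E); sL=20/3, sR=12; mL=56/3, mR=-16/3; mL+mR=40/3 → advance +1; mR−mL=-24 → turn -1·90°
n=4: pose=(-2,-7,S); sL=120/17, sR=120; mL=2160/17, mR=-1920/17; mL+mR=240/17 → advance +1; mR−mL=-240 → turn -1·90°
n=5: pose=(-2,-8,W); sL=30, sR=30; mL=60, mR=0; mL+mR=60 → advance +1; mR−mL=-60 → turn -1·90°
n=6: pose=(-3,-8,N); sL=24, sR=120/13; mL=432/13, mR=192/13; mL+mR=48 → advance +1; mR−mL=-240/13 → turn -1·90°
n=7: pose=(-3,-7,E); sL=20/3, sR=12; mL=56/3, mR=-16/3; mL+mR=40/3 → advance +1; mR−mL=-24 → turn -1·90°

0 120/17 120 2160/17 -1920/17 -2 -7 S
1 30 30 60 0 -2 -8 W
2 24 120/13 432/13 192/13 -3 -8 N
3 20/3 12 56/3 -16/3 -3 -7 E
4 120/17 120 2160/17 -1920/17 -2 -7 S
5 30 30 60 0 -2 -8 W
6 24 120/13 432/13 192/13 -3 -8 N
7 20/3 12 56/3 -16/3 -3 -7 E
final -2 -7 S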